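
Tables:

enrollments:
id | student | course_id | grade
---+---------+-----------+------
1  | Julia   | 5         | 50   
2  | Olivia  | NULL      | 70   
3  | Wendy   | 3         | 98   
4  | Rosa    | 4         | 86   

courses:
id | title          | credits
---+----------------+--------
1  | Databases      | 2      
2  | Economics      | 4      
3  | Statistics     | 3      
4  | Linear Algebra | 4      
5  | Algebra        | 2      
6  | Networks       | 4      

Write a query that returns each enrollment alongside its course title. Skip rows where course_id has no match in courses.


INNER JOIN keeps only enrollments rows whose course_id matches an id in courses. Walk through each enrollment:
  - enrollment 1 (Julia): course_id=5 -> matches Algebra
  - enrollment 2 (Olivia): course_id=NULL, no match -> dropped
  - enrollment 3 (Wendy): course_id=3 -> matches Statistics
  - enrollment 4 (Rosa): course_id=4 -> matches Linear Algebra
So 1 of 4 rows is dropped.

SQL:
SELECT a.student, b.title AS course
FROM enrollments a
INNER JOIN courses b ON a.course_id = b.id

Result:
student | course        
--------+---------------
Julia   | Algebra       
Wendy   | Statistics    
Rosa    | Linear Algebra


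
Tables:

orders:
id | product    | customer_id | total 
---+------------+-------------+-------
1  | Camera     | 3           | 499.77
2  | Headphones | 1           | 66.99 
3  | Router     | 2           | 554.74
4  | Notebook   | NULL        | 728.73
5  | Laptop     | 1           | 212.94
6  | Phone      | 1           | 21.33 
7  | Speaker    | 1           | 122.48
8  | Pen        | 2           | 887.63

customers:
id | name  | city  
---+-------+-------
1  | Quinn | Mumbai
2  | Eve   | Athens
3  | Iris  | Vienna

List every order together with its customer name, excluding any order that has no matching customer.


INNER JOIN keeps only orders rows whose customer_id matches an id in customers. Walk through each order:
  - order 1 (Camera): customer_id=3 -> matches Iris
  - order 2 (Headphones): customer_id=1 -> matches Quinn
  - order 3 (Router): customer_id=2 -> matches Eve
  - order 4 (Notebook): customer_id=NULL, no match -> dropped
  - order 5 (Laptop): customer_id=1 -> matches Quinn
  - order 6 (Phone): customer_id=1 -> matches Quinn
  - order 7 (Speaker): customer_id=1 -> matches Quinn
  - order 8 (Pen): customer_id=2 -> matches Eve
So 1 of 8 rows is dropped.

SQL:
SELECT a.product, b.name AS customer
FROM orders a
INNER JOIN customers b ON a.customer_id = b.id

Result:
product    | customer
-----------+---------
Camera     | Iris    
Headphones | Quinn   
Router     | Eve     
Laptop     | Quinn   
Phone      | Quinn   
Speaker    | Quinn   
Pen        | Eve     


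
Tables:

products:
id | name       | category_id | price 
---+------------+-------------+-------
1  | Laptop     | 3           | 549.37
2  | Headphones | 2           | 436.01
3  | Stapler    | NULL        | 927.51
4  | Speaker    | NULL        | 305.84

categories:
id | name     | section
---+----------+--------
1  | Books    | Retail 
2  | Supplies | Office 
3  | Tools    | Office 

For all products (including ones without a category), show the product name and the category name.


LEFT JOIN keeps every row from products (the left table); where category_id has no match in categories, the category columns become NULL. Walk through each product:
  - product 1 (Laptop): category_id=3 -> matches Tools
  - product 2 (Headphones): category_id=2 -> matches Supplies
  - product 3 (Stapler): category_id=NULL, no match -> kept with NULL
  - product 4 (Speaker): category_id=NULL, no match -> kept with NULL
All 4 rows appear; 2 have NULL category.

SQL:
SELECT a.name, b.name AS category
FROM products a
LEFT JOIN categories b ON a.category_id = b.id

Result:
name       | category
-----------+---------
Laptop     | Tools   
Headphones | Supplies
Stapler    | NULL    
Speaker    | NULL    


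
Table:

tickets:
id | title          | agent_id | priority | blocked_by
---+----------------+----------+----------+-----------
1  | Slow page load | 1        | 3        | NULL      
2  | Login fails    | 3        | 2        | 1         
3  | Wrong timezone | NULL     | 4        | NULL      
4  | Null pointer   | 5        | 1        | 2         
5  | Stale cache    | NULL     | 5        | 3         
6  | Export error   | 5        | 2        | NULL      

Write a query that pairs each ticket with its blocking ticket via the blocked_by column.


This is a self-join: tickets is joined to a second copy of itself, matching each row's blocked_by to another row's id. Use LEFT JOIN so rows with blocked_by=NULL are kept.
  - ticket 1 (Slow page load): blocked_by=NULL -> NULL
  - ticket 2 (Login fails): blocked_by=1 -> Slow page load
  - ticket 3 (Wrong timezone): blocked_by=NULL -> NULL
  - ticket 4 (Null pointer): blocked_by=2 -> Login fails
  - ticket 5 (Stale cache): blocked_by=3 -> Wrong timezone
  - ticket 6 (Export error): blocked_by=NULL -> NULL

SQL:
SELECT a.title AS item, b.title AS blocked_by
FROM tickets a
LEFT JOIN tickets b ON a.blocked_by = b.id

Result:
item           | blocked_by    
---------------+---------------
Slow page load | NULL          
Login fails    | Slow page load
Wrong timezone | NULL          
Null pointer   | Login fails   
Stale cache    | Wrong timezone
Export error   | NULL          


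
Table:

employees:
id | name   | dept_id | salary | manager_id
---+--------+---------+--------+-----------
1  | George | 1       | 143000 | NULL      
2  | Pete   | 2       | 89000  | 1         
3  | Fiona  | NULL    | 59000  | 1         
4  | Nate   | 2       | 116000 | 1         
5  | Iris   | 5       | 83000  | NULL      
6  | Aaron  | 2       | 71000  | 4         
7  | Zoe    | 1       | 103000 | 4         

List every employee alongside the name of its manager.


This is a self-join: employees is joined to a second copy of itself, matching each row's manager_id to another row's id. Use LEFT JOIN so rows with manager_id=NULL are kept.
  - employee 1 (George): manager_id=NULL -> NULL
  - employee 2 (Pete): manager_id=1 -> George
  - employee 3 (Fiona): manager_id=1 -> George
  - employee 4 (Nate): manager_id=1 -> George
  - employee 5 (Iris): manager_id=NULL -> NULL
  - employee 6 (Aaron): manager_id=4 -> Nate
  - employee 7 (Zoe): manager_id=4 -> Nate

SQL:
SELECT a.name AS item, b.name AS manager
FROM employees a
LEFT JOIN employees b ON a.manager_id = b.id

Result:
item   | manager
-------+--------
George | NULL   
Pete   | George 
Fiona  | George 
Nate   | George 
Iris   | NULL   
Aaron  | Nate   
Zoe    | Nate   


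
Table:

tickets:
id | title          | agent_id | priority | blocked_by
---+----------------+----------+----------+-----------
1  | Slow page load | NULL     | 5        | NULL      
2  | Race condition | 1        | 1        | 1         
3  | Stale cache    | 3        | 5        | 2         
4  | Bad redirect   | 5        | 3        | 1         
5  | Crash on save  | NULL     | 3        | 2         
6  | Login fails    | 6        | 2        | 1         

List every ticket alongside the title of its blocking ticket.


This is a self-join: tickets is joined to a second copy of itself, matching each row's blocked_by to another row's id. Use LEFT JOIN so rows with blocked_by=NULL are kept.
  - ticket 1 (Slow page load): blocked_by=NULL -> NULL
  - ticket 2 (Race condition): blocked_by=1 -> Slow page load
  - ticket 3 (Stale cache): blocked_by=2 -> Race condition
  - ticket 4 (Bad redirect): blocked_by=1 -> Slow page load
  - ticket 5 (Crash on save): blocked_by=2 -> Race condition
  - ticket 6 (Login fails): blocked_by=1 -> Slow page load

SQL:
SELECT a.title AS item, b.title AS blocked_by
FROM tickets a
LEFT JOIN tickets b ON a.blocked_by = b.id

Result:
item           | blocked_by    
---------------+---------------
Slow page load | NULL          
Race condition | Slow page load
Stale cache    | Race condition
Bad redirect   | Slow page load
Crash on save  | Race condition
Login fails    | Slow page load


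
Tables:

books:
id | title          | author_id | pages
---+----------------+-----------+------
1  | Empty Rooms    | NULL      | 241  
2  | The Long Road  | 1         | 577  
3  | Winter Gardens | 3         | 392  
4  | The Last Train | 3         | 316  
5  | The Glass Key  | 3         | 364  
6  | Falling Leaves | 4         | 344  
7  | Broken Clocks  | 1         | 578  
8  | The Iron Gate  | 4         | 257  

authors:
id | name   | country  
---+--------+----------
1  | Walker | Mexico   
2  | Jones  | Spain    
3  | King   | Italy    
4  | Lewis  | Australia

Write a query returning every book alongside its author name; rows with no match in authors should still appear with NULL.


LEFT JOIN keeps every row from books (the left table); where author_id has no match in authors, the author columns become NULL. Walk through each book:
  - book 1 (Empty Rooms): author_id=NULL, no match -> kept with NULL
  - book 2 (The Long Road): author_id=1 -> matches Walker
  - book 3 (Winter Gardens): author_id=3 -> matches King
  - book 4 (The Last Train): author_id=3 -> matches King
  - book 5 (The Glass Key): author_id=3 -> matches King
  - book 6 (Falling Leaves): author_id=4 -> matches Lewis
  - book 7 (Broken Clocks): author_id=1 -> matches Walker
  - book 8 (The Iron Gate): author_id=4 -> matches Lewis
All 8 rows appear; 1 has NULL author.

SQL:
SELECT a.title, b.name AS author
FROM books a
LEFT JOIN authors b ON a.author_id = b.id

Result:
title          | author
---------------+-------
Empty Rooms    | NULL  
The Long Road  | Walker
Winter Gardens | King  
The Last Train | King  
The Glass Key  | King  
Falling Leaves | Lewis 
Broken Clocks  | Walker
The Iron Gate  | Lewis 


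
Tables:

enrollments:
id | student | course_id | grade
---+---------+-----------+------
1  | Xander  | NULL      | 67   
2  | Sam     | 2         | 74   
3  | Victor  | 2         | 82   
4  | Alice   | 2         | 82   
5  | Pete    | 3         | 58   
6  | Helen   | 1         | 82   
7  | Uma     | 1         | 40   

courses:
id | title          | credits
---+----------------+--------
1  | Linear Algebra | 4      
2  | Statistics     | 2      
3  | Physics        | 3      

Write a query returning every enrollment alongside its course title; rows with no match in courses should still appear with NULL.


LEFT JOIN keeps every row from enrollments (the left table); where course_id has no match in courses, the course columns become NULL. Walk through each enrollment:
  - enrollment 1 (Xander): course_id=NULL, no match -> kept with NULL
  - enrollment 2 (Sam): course_id=2 -> matches Statistics
  - enrollment 3 (Victor): course_id=2 -> matches Statistics
  - enrollment 4 (Alice): course_id=2 -> matches Statistics
  - enrollment 5 (Pete): course_id=3 -> matches Physics
  - enrollment 6 (Helen): course_id=1 -> matches Linear Algebra
  - enrollment 7 (Uma): course_id=1 -> matches Linear Algebra
All 7 rows appear; 1 has NULL course.

SQL:
SELECT a.student, b.title AS course
FROM enrollments a
LEFT JOIN courses b ON a.course_id = b.id

Result:
student | course        
--------+---------------
Xander  | NULL          
Sam     | Statistics    
Victor  | Statistics    
Alice   | Statistics    
Pete    | Physics       
Helen   | Linear Algebra
Uma     | Linear Algebra


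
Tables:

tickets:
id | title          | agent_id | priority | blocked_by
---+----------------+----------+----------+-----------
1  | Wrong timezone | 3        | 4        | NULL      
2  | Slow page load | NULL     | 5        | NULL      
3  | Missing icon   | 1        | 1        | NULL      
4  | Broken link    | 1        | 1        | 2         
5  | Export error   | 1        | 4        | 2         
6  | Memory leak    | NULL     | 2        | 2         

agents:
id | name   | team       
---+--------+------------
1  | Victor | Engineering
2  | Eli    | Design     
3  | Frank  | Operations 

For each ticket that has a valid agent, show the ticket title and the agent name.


INNER JOIN keeps only tickets rows whose agent_id matches an id in agents. Walk through each ticket:
  - ticket 1 (Wrong timezone): agent_id=3 -> matches Frank
  - ticket 2 (Slow page load): agent_id=NULL, no match -> dropped
  - ticket 3 (Missing icon): agent_id=1 -> matches Victor
  - ticket 4 (Broken link): agent_id=1 -> matches Victor
  - ticket 5 (Export error): agent_id=1 -> matches Victor
  - ticket 6 (Memory leak): agent_id=NULL, no match -> dropped
So 2 of 6 rows are dropped.

SQL:
SELECT a.title, b.name AS agent
FROM tickets a
INNER JOIN agents b ON a.agent_id = b.id

Result:
title          | agent 
---------------+-------
Wrong timezone | Frank 
Missing icon   | Victor
Broken link    | Victor
Export error   | Victor


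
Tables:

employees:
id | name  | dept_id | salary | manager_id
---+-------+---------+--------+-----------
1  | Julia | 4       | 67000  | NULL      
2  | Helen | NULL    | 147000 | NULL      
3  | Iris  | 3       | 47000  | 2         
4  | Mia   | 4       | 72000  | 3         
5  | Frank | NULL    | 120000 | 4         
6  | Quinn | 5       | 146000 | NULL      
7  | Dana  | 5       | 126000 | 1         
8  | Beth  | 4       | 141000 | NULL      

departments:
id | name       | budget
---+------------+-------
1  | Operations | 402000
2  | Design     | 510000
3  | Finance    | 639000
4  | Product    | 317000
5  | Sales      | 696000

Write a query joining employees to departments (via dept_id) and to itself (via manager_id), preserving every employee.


Two LEFT JOINs from the same base table employees: one to departments via dept_id, one to employees itself via manager_id. Both are LEFT so every employee is preserved.
Match against departments:
  - employee 1 (Julia): dept_id=4 -> matches Product
  - employee 2 (Helen): dept_id=NULL, no match -> kept with NULL
  - employee 3 (Iris): dept_id=3 -> matches Finance
  - employee 4 (Mia): dept_id=4 -> matches Product
  - employee 5 (Frank): dept_id=NULL, no match -> kept with NULL
  - employee 6 (Quinn): dept_id=5 -> matches Sales
  - employee 7 (Dana): dept_id=5 -> matches Sales
  - employee 8 (Beth): dept_id=4 -> matches Product
Match against employees (self):
  - employee 1 (Julia): manager_id=NULL -> NULL
  - employee 2 (Helen): manager_id=NULL -> NULL
  - employee 3 (Iris): manager_id=2 -> Helen
  - employee 4 (Mia): manager_id=3 -> Iris
  - employee 5 (Frank): manager_id=4 -> Mia
  - employee 6 (Quinn): manager_id=NULL -> NULL
  - employee 7 (Dana): manager_id=1 -> Julia
  - employee 8 (Beth): manager_id=NULL -> NULL

SQL:
SELECT a.name, b.name AS department, c.name AS manager
FROM employees a
LEFT JOIN departments b ON a.dept_id = b.id
LEFT JOIN employees c ON a.manager_id = c.id

Result:
name  | department | manager
------+------------+--------
Julia | Product    | NULL   
Helen | NULL       | NULL   
Iris  | Finance    | Helen  
Mia   | Product    | Iris   
Frank | NULL       | Mia    
Quinn | Sales      | NULL   
Dana  | Sales      | Julia  
Beth  | Product    | NULL   


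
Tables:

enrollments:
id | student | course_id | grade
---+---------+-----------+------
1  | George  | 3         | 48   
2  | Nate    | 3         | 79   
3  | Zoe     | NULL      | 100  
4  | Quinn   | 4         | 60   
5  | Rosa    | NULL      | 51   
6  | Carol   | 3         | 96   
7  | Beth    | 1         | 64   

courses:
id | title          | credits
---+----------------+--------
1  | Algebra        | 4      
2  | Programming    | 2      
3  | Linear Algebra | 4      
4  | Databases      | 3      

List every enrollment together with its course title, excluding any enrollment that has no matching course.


INNER JOIN keeps only enrollments rows whose course_id matches an id in courses. Walk through each enrollment:
  - enrollment 1 (George): course_id=3 -> matches Linear Algebra
  - enrollment 2 (Nate): course_id=3 -> matches Linear Algebra
  - enrollment 3 (Zoe): course_id=NULL, no match -> dropped
  - enrollment 4 (Quinn): course_id=4 -> matches Databases
  - enrollment 5 (Rosa): course_id=NULL, no match -> dropped
  - enrollment 6 (Carol): course_id=3 -> matches Linear Algebra
  - enrollment 7 (Beth): course_id=1 -> matches Algebra
So 2 of 7 rows are dropped.

SQL:
SELECT a.student, b.title AS course
FROM enrollments a
INNER JOIN courses b ON a.course_id = b.id

Result:
student | course        
--------+---------------
George  | Linear Algebra
Nate    | Linear Algebra
Quinn   | Databases     
Carol   | Linear Algebra
Beth    | Algebra       


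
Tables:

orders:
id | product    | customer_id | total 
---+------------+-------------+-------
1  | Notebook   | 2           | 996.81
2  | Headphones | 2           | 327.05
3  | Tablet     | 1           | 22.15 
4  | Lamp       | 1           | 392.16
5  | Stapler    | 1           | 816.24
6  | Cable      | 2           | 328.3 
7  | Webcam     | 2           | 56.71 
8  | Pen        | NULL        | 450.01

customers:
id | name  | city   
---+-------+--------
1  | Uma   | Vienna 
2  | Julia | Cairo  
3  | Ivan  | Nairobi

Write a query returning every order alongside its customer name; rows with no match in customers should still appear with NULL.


LEFT JOIN keeps every row from orders (the left table); where customer_id has no match in customers, the customer columns become NULL. Walk through each order:
  - order 1 (Notebook): customer_id=2 -> matches Julia
  - order 2 (Headphones): customer_id=2 -> matches Julia
  - order 3 (Tablet): customer_id=1 -> matches Uma
  - order 4 (Lamp): customer_id=1 -> matches Uma
  - order 5 (Stapler): customer_id=1 -> matches Uma
  - order 6 (Cable): customer_id=2 -> matches Julia
  - order 7 (Webcam): customer_id=2 -> matches Julia
  - order 8 (Pen): customer_id=NULL, no match -> kept with NULL
All 8 rows appear; 1 has NULL customer.

SQL:
SELECT a.product, b.name AS customer
FROM orders a
LEFT JOIN customers b ON a.customer_id = b.id

Result:
product    | customer
-----------+---------
Notebook   | Julia   
Headphones | Julia   
Tablet     | Uma     
Lamp       | Uma     
Stapler    | Uma     
Cable      | Julia   
Webcam     | Julia   
Pen        | NULL    


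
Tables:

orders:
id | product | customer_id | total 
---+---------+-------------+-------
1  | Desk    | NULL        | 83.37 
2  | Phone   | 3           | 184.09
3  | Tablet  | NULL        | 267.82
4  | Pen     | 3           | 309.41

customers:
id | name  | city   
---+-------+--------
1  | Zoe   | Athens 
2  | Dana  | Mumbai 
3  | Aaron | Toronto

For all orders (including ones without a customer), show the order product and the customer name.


LEFT JOIN keeps every row from orders (the left table); where customer_id has no match in customers, the customer columns become NULL. Walk through each order:
  - order 1 (Desk): customer_id=NULL, no match -> kept with NULL
  - order 2 (Phone): customer_id=3 -> matches Aaron
  - order 3 (Tablet): customer_id=NULL, no match -> kept with NULL
  - order 4 (Pen): customer_id=3 -> matches Aaron
All 4 rows appear; 2 have NULL customer.

SQL:
SELECT a.product, b.name AS customer
FROM orders a
LEFT JOIN customers b ON a.customer_id = b.id

Result:
product | customer
--------+---------
Desk    | NULL    
Phone   | Aaron   
Tablet  | NULL    
Pen     | Aaron   


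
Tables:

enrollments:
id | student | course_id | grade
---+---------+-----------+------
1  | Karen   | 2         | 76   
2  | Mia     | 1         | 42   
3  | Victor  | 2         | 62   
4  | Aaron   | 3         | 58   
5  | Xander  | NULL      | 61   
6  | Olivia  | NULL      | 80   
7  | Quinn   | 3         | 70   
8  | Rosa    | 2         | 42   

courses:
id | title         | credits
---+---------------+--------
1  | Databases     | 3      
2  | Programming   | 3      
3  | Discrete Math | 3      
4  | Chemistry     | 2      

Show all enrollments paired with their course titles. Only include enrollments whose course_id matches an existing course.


INNER JOIN keeps only enrollments rows whose course_id matches an id in courses. Walk through each enrollment:
  - enrollment 1 (Karen): course_id=2 -> matches Programming
  - enrollment 2 (Mia): course_id=1 -> matches Databases
  - enrollment 3 (Victor): course_id=2 -> matches Programming
  - enrollment 4 (Aaron): course_id=3 -> matches Discrete Math
  - enrollment 5 (Xander): course_id=NULL, no match -> dropped
  - enrollment 6 (Olivia): course_id=NULL, no match -> dropped
  - enrollment 7 (Quinn): course_id=3 -> matches Discrete Math
  - enrollment 8 (Rosa): course_id=2 -> matches Programming
So 2 of 8 rows are dropped.

SQL:
SELECT a.student, b.title AS course
FROM enrollments a
INNER JOIN courses b ON a.course_id = b.id

Result:
student | course       
--------+--------------
Karen   | Programming  
Mia     | Databases    
Victor  | Programming  
Aaron   | Discrete Math
Quinn   | Discrete Math
Rosa    | Programming  


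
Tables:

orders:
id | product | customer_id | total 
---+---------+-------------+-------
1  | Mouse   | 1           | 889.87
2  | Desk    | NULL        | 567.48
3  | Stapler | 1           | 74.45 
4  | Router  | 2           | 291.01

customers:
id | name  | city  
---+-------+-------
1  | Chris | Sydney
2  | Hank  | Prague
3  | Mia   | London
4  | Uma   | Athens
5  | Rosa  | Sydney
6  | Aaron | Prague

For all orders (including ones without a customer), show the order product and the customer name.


LEFT JOIN keeps every row from orders (the left table); where customer_id has no match in customers, the customer columns become NULL. Walk through each order:
  - order 1 (Mouse): customer_id=1 -> matches Chris
  - order 2 (Desk): customer_id=NULL, no match -> kept with NULL
  - order 3 (Stapler): customer_id=1 -> matches Chris
  - order 4 (Router): customer_id=2 -> matches Hank
All 4 rows appear; 1 has NULL customer.

SQL:
SELECT a.product, b.name AS customer
FROM orders a
LEFT JOIN customers b ON a.customer_id = b.id

Result:
product | customer
--------+---------
Mouse   | Chris   
Desk    | NULL    
Stapler | Chris   
Router  | Hank    


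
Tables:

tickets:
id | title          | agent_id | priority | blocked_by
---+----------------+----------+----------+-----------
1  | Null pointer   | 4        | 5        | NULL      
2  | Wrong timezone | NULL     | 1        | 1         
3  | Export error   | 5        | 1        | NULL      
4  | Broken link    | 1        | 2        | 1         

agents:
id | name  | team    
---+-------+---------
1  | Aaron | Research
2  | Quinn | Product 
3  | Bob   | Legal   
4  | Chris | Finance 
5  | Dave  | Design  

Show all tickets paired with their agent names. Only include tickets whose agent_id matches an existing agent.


INNER JOIN keeps only tickets rows whose agent_id matches an id in agents. Walk through each ticket:
  - ticket 1 (Null pointer): agent_id=4 -> matches Chris
  - ticket 2 (Wrong timezone): agent_id=NULL, no match -> dropped
  - ticket 3 (Export error): agent_id=5 -> matches Dave
  - ticket 4 (Broken link): agent_id=1 -> matches Aaron
So 1 of 4 rows is dropped.

SQL:
SELECT a.title, b.name AS agent
FROM tickets a
INNER JOIN agents b ON a.agent_id = b.id

Result:
title        | agent
-------------+------
Null pointer | Chris
Export error | Dave 
Broken link  | Aaron


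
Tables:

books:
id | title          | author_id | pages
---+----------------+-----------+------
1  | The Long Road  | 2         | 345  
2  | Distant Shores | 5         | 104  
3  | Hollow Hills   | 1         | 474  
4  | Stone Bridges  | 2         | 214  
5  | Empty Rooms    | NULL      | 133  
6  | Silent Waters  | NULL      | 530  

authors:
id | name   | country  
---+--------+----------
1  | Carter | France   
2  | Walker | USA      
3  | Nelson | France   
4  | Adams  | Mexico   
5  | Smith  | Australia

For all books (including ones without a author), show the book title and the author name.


LEFT JOIN keeps every row from books (the left table); where author_id has no match in authors, the author columns become NULL. Walk through each book:
  - book 1 (The Long Road): author_id=2 -> matches Walker
  - book 2 (Distant Shores): author_id=5 -> matches Smith
  - book 3 (Hollow Hills): author_id=1 -> matches Carter
  - book 4 (Stone Bridges): author_id=2 -> matches Walker
  - book 5 (Empty Rooms): author_id=NULL, no match -> kept with NULL
  - book 6 (Silent Waters): author_id=NULL, no match -> kept with NULL
All 6 rows appear; 2 have NULL author.

SQL:
SELECT a.title, b.name AS author
FROM books a
LEFT JOIN authors b ON a.author_id = b.id

Result:
title          | author
---------------+-------
The Long Road  | Walker
Distant Shores | Smith 
Hollow Hills   | Carter
Stone Bridges  | Walker
Empty Rooms    | NULL  
Silent Waters  | NULL  


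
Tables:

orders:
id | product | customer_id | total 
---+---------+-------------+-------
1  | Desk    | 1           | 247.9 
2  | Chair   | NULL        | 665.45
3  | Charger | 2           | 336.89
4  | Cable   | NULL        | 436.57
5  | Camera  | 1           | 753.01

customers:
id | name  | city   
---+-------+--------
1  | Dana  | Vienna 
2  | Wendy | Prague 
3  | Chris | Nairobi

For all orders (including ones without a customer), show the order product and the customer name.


LEFT JOIN keeps every row from orders (the left table); where customer_id has no match in customers, the customer columns become NULL. Walk through each order:
  - order 1 (Desk): customer_id=1 -> matches Dana
  - order 2 (Chair): customer_id=NULL, no match -> kept with NULL
  - order 3 (Charger): customer_id=2 -> matches Wendy
  - order 4 (Cable): customer_id=NULL, no match -> kept with NULL
  - order 5 (Camera): customer_id=1 -> matches Dana
All 5 rows appear; 2 have NULL customer.

SQL:
SELECT a.product, b.name AS customer
FROM orders a
LEFT JOIN customers b ON a.customer_id = b.id

Result:
product | customer
--------+---------
Desk    | Dana    
Chair   | NULL    
Charger | Wendy   
Cable   | NULL    
Camera  | Dana    


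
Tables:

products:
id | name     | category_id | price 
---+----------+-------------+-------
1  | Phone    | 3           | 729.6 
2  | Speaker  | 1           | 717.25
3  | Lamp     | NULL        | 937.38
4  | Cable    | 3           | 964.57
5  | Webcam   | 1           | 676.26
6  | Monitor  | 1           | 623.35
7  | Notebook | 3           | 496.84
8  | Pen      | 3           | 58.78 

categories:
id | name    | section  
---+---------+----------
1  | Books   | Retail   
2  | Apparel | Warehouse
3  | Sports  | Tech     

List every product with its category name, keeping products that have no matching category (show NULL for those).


LEFT JOIN keeps every row from products (the left table); where category_id has no match in categories, the category columns become NULL. Walk through each product:
  - product 1 (Phone): category_id=3 -> matches Sports
  - product 2 (Speaker): category_id=1 -> matches Books
  - product 3 (Lamp): category_id=NULL, no match -> kept with NULL
  - product 4 (Cable): category_id=3 -> matches Sports
  - product 5 (Webcam): category_id=1 -> matches Books
  - product 6 (Monitor): category_id=1 -> matches Books
  - product 7 (Notebook): category_id=3 -> matches Sports
  - product 8 (Pen): category_id=3 -> matches Sports
All 8 rows appear; 1 has NULL category.

SQL:
SELECT a.name, b.name AS category
FROM products a
LEFT JOIN categories b ON a.category_id = b.id

Result:
name     | category
---------+---------
Phone    | Sports  
Speaker  | Books   
Lamp     | NULL    
Cable    | Sports  
Webcam   | Books   
Monitor  | Books   
Notebook | Sports  
Pen      | Sports  


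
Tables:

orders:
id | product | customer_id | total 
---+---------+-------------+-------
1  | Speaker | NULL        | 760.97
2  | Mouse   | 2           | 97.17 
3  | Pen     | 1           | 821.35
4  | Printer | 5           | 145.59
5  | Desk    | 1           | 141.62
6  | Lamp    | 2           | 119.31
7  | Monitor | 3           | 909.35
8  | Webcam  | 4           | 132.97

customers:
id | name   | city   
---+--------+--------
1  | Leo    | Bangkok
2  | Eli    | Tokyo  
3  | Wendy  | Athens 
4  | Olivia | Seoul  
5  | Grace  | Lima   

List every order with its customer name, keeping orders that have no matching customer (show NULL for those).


LEFT JOIN keeps every row from orders (the left table); where customer_id has no match in customers, the customer columns become NULL. Walk through each order:
  - order 1 (Speaker): customer_id=NULL, no match -> kept with NULL
  - order 2 (Mouse): customer_id=2 -> matches Eli
  - order 3 (Pen): customer_id=1 -> matches Leo
  - order 4 (Printer): customer_id=5 -> matches Grace
  - order 5 (Desk): customer_id=1 -> matches Leo
  - order 6 (Lamp): customer_id=2 -> matches Eli
  - order 7 (Monitor): customer_id=3 -> matches Wendy
  - order 8 (Webcam): customer_id=4 -> matches Olivia
All 8 rows appear; 1 has NULL customer.

SQL:
SELECT a.product, b.name AS customer
FROM orders a
LEFT JOIN customers b ON a.customer_id = b.id

Result:
product | customer
--------+---------
Speaker | NULL    
Mouse   | Eli     
Pen     | Leo     
Printer | Grace   
Desk    | Leo     
Lamp    | Eli     
Monitor | Wendy   
Webcam  | Olivia  


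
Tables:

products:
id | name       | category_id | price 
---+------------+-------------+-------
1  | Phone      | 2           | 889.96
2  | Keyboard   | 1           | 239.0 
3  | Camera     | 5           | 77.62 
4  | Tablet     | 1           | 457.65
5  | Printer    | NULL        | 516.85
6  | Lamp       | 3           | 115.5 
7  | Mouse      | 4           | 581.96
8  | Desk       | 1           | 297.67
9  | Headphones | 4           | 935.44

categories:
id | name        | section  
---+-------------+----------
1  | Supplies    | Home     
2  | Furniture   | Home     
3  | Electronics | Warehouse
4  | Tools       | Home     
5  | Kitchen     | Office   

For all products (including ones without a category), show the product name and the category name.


LEFT JOIN keeps every row from products (the left table); where category_id has no match in categories, the category columns become NULL. Walk through each product:
  - product 1 (Phone): category_id=2 -> matches Furniture
  - product 2 (Keyboard): category_id=1 -> matches Supplies
  - product 3 (Camera): category_id=5 -> matches Kitchen
  - product 4 (Tablet): category_id=1 -> matches Supplies
  - product 5 (Printer): category_id=NULL, no match -> kept with NULL
  - product 6 (Lamp): category_id=3 -> matches Electronics
  - product 7 (Mouse): category_id=4 -> matches Tools
  - product 8 (Desk): category_id=1 -> matches Supplies
  - product 9 (Headphones): category_id=4 -> matches Tools
All 9 rows appear; 1 has NULL category.

SQL:
SELECT a.name, b.name AS category
FROM products a
LEFT JOIN categories b ON a.category_id = b.id

Result:
name       | category   
-----------+------------
Phone      | Furniture  
Keyboard   | Supplies   
Camera     | Kitchen    
Tablet     | Supplies   
Printer    | NULL       
Lamp       | Electronics
Mouse      | Tools      
Desk       | Supplies   
Headphones | Tools      


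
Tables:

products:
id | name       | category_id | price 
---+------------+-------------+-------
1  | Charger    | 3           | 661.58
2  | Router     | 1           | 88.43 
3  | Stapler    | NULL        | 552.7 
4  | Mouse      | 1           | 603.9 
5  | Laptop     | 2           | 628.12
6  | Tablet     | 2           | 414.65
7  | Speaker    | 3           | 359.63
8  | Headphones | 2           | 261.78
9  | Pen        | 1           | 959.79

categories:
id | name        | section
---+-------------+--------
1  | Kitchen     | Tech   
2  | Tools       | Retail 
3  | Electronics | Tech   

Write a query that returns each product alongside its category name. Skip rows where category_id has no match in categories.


INNER JOIN keeps only products rows whose category_id matches an id in categories. Walk through each product:
  - product 1 (Charger): category_id=3 -> matches Electronics
  - product 2 (Router): category_id=1 -> matches Kitchen
  - product 3 (Stapler): category_id=NULL, no match -> dropped
  - product 4 (Mouse): category_id=1 -> matches Kitchen
  - product 5 (Laptop): category_id=2 -> matches Tools
  - product 6 (Tablet): category_id=2 -> matches Tools
  - product 7 (Speaker): category_id=3 -> matches Electronics
  - product 8 (Headphones): category_id=2 -> matches Tools
  - product 9 (Pen): category_id=1 -> matches Kitchen
So 1 of 9 rows is dropped.

SQL:
SELECT a.name, b.name AS category
FROM products a
INNER JOIN categories b ON a.category_id = b.id

Result:
name       | category   
-----------+------------
Charger    | Electronics
Router     | Kitchen    
Mouse      | Kitchen    
Laptop     | Tools      
Tablet     | Tools      
Speaker    | Electronics
Headphones | Tools      
Pen        | Kitchen    


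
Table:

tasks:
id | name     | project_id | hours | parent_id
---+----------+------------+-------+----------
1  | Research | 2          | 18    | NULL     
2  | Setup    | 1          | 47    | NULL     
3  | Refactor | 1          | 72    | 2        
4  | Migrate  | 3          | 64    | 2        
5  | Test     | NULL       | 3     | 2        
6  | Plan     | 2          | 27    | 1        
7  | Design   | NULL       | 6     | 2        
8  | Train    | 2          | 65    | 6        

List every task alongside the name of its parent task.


This is a self-join: tasks is joined to a second copy of itself, matching each row's parent_id to another row's id. Use LEFT JOIN so rows with parent_id=NULL are kept.
  - task 1 (Research): parent_id=NULL -> NULL
  - task 2 (Setup): parent_id=NULL -> NULL
  - task 3 (Refactor): parent_id=2 -> Setup
  - task 4 (Migrate): parent_id=2 -> Setup
  - task 5 (Test): parent_id=2 -> Setup
  - task 6 (Plan): parent_id=1 -> Research
  - task 7 (Design): parent_id=2 -> Setup
  - task 8 (Train): parent_id=6 -> Plan

SQL:
SELECT a.name AS item, b.name AS parent
FROM tasks a
LEFT JOIN tasks b ON a.parent_id = b.id

Result:
item     | parent  
---------+---------
Research | NULL    
Setup    | NULL    
Refactor | Setup   
Migrate  | Setup   
Test     | Setup   
Plan     | Research
Design   | Setup   
Train    | Plan    


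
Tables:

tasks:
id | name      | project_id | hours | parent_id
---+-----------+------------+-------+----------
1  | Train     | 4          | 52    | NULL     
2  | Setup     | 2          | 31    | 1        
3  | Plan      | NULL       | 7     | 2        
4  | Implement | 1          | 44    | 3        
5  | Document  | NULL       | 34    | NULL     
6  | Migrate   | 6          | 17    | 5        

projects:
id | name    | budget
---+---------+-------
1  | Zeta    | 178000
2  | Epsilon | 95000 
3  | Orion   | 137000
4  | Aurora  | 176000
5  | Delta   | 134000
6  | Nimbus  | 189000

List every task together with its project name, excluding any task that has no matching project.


INNER JOIN keeps only tasks rows whose project_id matches an id in projects. Walk through each task:
  - task 1 (Train): project_id=4 -> matches Aurora
  - task 2 (Setup): project_id=2 -> matches Epsilon
  - task 3 (Plan): project_id=NULL, no match -> dropped
  - task 4 (Implement): project_id=1 -> matches Zeta
  - task 5 (Document): project_id=NULL, no match -> dropped
  - task 6 (Migrate): project_id=6 -> matches Nimbus
So 2 of 6 rows are dropped.

SQL:
SELECT a.name, b.name AS project
FROM tasks a
INNER JOIN projects b ON a.project_id = b.id

Result:
name      | project
----------+--------
Train     | Aurora 
Setup     | Epsilon
Implement | Zeta   
Migrate   | Nimbus 


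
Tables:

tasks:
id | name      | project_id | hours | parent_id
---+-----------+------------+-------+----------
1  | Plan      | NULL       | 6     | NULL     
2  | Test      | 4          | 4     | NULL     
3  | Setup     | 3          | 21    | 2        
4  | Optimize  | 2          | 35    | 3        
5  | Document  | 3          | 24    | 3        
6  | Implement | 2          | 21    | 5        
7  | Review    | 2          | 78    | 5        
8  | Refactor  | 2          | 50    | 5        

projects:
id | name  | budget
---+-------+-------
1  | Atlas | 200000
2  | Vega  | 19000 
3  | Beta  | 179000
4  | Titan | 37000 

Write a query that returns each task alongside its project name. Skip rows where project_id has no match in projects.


INNER JOIN keeps only tasks rows whose project_id matches an id in projects. Walk through each task:
  - task 1 (Plan): project_id=NULL, no match -> dropped
  - task 2 (Test): project_id=4 -> matches Titan
  - task 3 (Setup): project_id=3 -> matches Beta
  - task 4 (Optimize): project_id=2 -> matches Vega
  - task 5 (Document): project_id=3 -> matches Beta
  - task 6 (Implement): project_id=2 -> matches Vega
  - task 7 (Review): project_id=2 -> matches Vega
  - task 8 (Refactor): project_id=2 -> matches Vega
So 1 of 8 rows is dropped.

SQL:
SELECT a.name, b.name AS project
FROM tasks a
INNER JOIN projects b ON a.project_id = b.id

Result:
name      | project
----------+--------
Test      | Titan  
Setup     | Beta   
Optimize  | Vega   
Document  | Beta   
Implement | Vega   
Review    | Vega   
Refactor  | Vega   


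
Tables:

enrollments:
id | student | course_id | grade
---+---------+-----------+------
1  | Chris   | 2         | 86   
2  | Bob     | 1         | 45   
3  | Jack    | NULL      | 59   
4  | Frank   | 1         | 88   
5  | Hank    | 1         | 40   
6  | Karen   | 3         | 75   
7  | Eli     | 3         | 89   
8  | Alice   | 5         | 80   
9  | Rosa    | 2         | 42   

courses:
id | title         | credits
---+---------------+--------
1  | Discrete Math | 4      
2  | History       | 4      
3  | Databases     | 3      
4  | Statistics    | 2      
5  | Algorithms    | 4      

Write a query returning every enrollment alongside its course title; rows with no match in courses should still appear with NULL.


LEFT JOIN keeps every row from enrollments (the left table); where course_id has no match in courses, the course columns become NULL. Walk through each enrollment:
  - enrollment 1 (Chris): course_id=2 -> matches History
  - enrollment 2 (Bob): course_id=1 -> matches Discrete Math
  - enrollment 3 (Jack): course_id=NULL, no match -> kept with NULL
  - enrollment 4 (Frank): course_id=1 -> matches Discrete Math
  - enrollment 5 (Hank): course_id=1 -> matches Discrete Math
  - enrollment 6 (Karen): course_id=3 -> matches Databases
  - enrollment 7 (Eli): course_id=3 -> matches Databases
  - enrollment 8 (Alice): course_id=5 -> matches Algorithms
  - enrollment 9 (Rosa): course_id=2 -> matches History
All 9 rows appear; 1 has NULL course.

SQL:
SELECT a.student, b.title AS course
FROM enrollments a
LEFT JOIN courses b ON a.course_id = b.id

Result:
student | course       
--------+--------------
Chris   | History      
Bob     | Discrete Math
Jack    | NULL         
Frank   | Discrete Math
Hank    | Discrete Math
Karen   | Databases    
Eli     | Databases    
Alice   | Algorithms   
Rosa    | History      


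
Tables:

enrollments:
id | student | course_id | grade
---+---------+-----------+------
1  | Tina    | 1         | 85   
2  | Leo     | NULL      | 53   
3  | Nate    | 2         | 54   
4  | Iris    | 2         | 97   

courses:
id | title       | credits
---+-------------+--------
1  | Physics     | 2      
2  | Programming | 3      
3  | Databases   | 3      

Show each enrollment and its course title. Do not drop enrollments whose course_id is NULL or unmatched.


LEFT JOIN keeps every row from enrollments (the left table); where course_id has no match in courses, the course columns become NULL. Walk through each enrollment:
  - enrollment 1 (Tina): course_id=1 -> matches Physics
  - enrollment 2 (Leo): course_id=NULL, no match -> kept with NULL
  - enrollment 3 (Nate): course_id=2 -> matches Programming
  - enrollment 4 (Iris): course_id=2 -> matches Programming
All 4 rows appear; 1 has NULL course.

SQL:
SELECT a.student, b.title AS course
FROM enrollments a
LEFT JOIN courses b ON a.course_id = b.id

Result:
student | course     
--------+------------
Tina    | Physics    
Leo     | NULL       
Nate    | Programming
Iris    | Programming


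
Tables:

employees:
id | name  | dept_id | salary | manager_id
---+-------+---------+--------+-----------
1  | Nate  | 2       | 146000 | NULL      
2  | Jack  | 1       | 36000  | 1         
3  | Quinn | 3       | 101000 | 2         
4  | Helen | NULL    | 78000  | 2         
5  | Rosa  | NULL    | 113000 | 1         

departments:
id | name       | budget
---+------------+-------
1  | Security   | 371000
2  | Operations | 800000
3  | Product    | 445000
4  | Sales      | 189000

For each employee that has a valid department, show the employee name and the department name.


INNER JOIN keeps only employees rows whose dept_id matches an id in departments. Walk through each employee:
  - employee 1 (Nate): dept_id=2 -> matches Operations
  - employee 2 (Jack): dept_id=1 -> matches Security
  - employee 3 (Quinn): dept_id=3 -> matches Product
  - employee 4 (Helen): dept_id=NULL, no match -> dropped
  - employee 5 (Rosa): dept_id=NULL, no match -> dropped
So 2 of 5 rows are dropped.

SQL:
SELECT a.name, b.name AS department
FROM employees a
INNER JOIN departments b ON a.dept_id = b.id

Result:
name  | department
------+-----------
Nate  | Operations
Jack  | Security  
Quinn | Product   
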